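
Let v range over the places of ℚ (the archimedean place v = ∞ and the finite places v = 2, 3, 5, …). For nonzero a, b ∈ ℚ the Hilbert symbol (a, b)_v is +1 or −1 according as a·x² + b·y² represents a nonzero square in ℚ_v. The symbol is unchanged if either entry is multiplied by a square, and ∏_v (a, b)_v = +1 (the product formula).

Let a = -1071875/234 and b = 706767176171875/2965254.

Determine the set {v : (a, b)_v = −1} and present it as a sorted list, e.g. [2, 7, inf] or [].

(a, b) ≡ (-910, 546) mod (ℚ^×)²; places V = {2, 3, 5, 7, 13, 19, 37, ∞}.
(a,b)_37: α=0, u≡29; β=-2, v≡33 (mod 37); (29|37)=-1, (33|37)=+1; sign (−1)^0·-1^-2·+1^0 = +1.
(a,b)_13: α=-1, u≡8; β=3, v≡1 (mod 13); (8|13)=-1, (1|13)=+1; sign (−1)^0·-1^3·+1^-1 = -1.
(a,b)_7: α=3, u≡6; β=7, v≡2 (mod 7); (6|7)=-1, (2|7)=+1; sign (−1)^1·-1^7·+1^3 = +1.
(a,b)_2: α=-1, β=-1; u≡1, v≡1 (mod 8); ε(u)ε(v)=0·0, αω(v)=-1·0, βω(u)=-1·0; sum ≡ 0  ⇒  +1.
(a,b)_19: α=0, u≡8; β=-2, v≡18 (mod 19); (8|19)=-1, (18|19)=-1; sign (−1)^0·-1^-2·-1^0 = +1.
(a,b)_3: α=-2, u≡2; β=-1, v≡2 (mod 3); (2|3)=-1, (2|3)=-1; sign (−1)^0·-1^-1·-1^-2 = -1.
(a,b)_5: α=5, u≡3; β=8, v≡4 (mod 5); (3|5)=-1, (4|5)=+1; sign (−1)^0·-1^8·+1^5 = +1.
(a,b)_∞: sgn(-910)=−, sgn(546)=+, so +1.
Ram(-910, 546) = {3, 13}; no ℚ_3-point on the conic.

[3, 13]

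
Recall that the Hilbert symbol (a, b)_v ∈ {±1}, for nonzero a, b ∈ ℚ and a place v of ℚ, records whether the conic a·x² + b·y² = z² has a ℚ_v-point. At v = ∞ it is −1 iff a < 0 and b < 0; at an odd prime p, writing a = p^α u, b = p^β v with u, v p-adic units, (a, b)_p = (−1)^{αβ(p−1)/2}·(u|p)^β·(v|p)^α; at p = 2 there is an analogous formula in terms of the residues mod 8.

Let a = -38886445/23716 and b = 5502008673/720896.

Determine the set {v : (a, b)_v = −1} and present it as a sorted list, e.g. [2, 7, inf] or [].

[2, 3, 5, 11, 23, 29]

(a, b) ≡ (-28405, 113883) mod (ℚ^×)²; places V = {2, 3, 5, 7, 11, 13, 17, 19, 23, 29, 37, ∞}.
(a,b)_2: α=-2, β=-16; u≡3, v≡3 (mod 8); ε(u)ε(v)=1·1, αω(v)=-2·1, βω(u)=-16·1; sum ≡ 1  ⇒  -1.
(a,b)_37: α=2, u≡26; β=0, v≡12 (mod 37); (26|37)=+1, (12|37)=+1; sign (−1)^0·+1^0·+1^2 = +1.
(a,b)_19: α=1, u≡11; β=0, v≡11 (mod 19); (11|19)=+1, (11|19)=+1; sign (−1)^0·+1^0·+1^1 = +1.
(a,b)_7: α=-2, u≡4; β=1, v≡2 (mod 7); (4|7)=+1, (2|7)=+1; sign (−1)^0·+1^1·+1^-2 = +1.
(a,b)_11: α=-2, u≡2; β=-1, v≡2 (mod 11); (2|11)=-1, (2|11)=-1; sign (−1)^0·-1^-1·-1^-2 = -1.
(a,b)_3: α=0, u≡2; β=13, v≡2 (mod 3); (2|3)=-1, (2|3)=-1; sign (−1)^0·-1^13·-1^0 = -1.
(a,b)_13: α=1, u≡12; β=0, v≡10 (mod 13); (12|13)=+1, (10|13)=+1; sign (−1)^0·+1^0·+1^1 = +1.
(a,b)_29: α=0, u≡14; β=1, v≡2 (mod 29); (14|29)=-1, (2|29)=-1; sign (−1)^0·-1^1·-1^0 = -1.
(a,b)_∞: sgn(-28405)=−, sgn(113883)=+, so +1.
(a,b)_5: α=1, u≡1; β=0, v≡3 (mod 5); (1|5)=+1, (3|5)=-1; sign (−1)^0·+1^0·-1^1 = -1.
(a,b)_17: α=0, u≡1; β=1, v≡2 (mod 17); (1|17)=+1, (2|17)=+1; sign (−1)^0·+1^1·+1^0 = +1.
(a,b)_23: α=1, u≡5; β=0, v≡21 (mod 23); (5|23)=-1, (21|23)=-1; sign (−1)^0·-1^0·-1^1 = -1.
|Ram(-28405, 113883)| = 6, even; anisotropic at {2, 3, 5, 11, 23, 29}.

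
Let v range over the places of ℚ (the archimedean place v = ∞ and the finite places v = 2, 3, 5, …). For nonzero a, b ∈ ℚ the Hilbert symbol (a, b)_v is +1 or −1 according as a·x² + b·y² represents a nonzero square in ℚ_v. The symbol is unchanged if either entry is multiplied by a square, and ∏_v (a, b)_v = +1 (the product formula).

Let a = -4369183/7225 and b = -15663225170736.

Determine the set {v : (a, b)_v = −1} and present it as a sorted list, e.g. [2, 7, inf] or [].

[3, 11, 13, 19, 29, inf]

(a, b) ≡ (-247, -22011) mod (ℚ^×)²; places V = {2, 3, 5, 7, 11, 13, 17, 19, 23, 29, ∞}.
(a,b)_11: α=0, u≡8; β=1, v≡1 (mod 11); (8|11)=-1, (1|11)=+1; sign (−1)^0·-1^1·+1^0 = -1.
(a,b)_3: α=0, u≡2; β=7, v≡1 (mod 3); (2|3)=-1, (1|3)=+1; sign (−1)^0·-1^7·+1^0 = -1.
(a,b)_5: α=-2, u≡3; β=0, v≡4 (mod 5); (3|5)=-1, (4|5)=+1; sign (−1)^0·-1^0·+1^-2 = +1.
(a,b)_17: α=-2, u≡9; β=0, v≡2 (mod 17); (9|17)=+1, (2|17)=+1; sign (−1)^0·+1^0·+1^-2 = +1.
(a,b)_23: α=0, u≡4; β=1, v≡6 (mod 23); (4|23)=+1, (6|23)=+1; sign (−1)^0·+1^1·+1^0 = +1.
(a,b)_7: α=2, u≡6; β=0, v≡4 (mod 7); (6|7)=-1, (4|7)=+1; sign (−1)^0·-1^0·+1^2 = +1.
(a,b)_19: α=3, u≡17; β=2, v≡2 (mod 19); (17|19)=+1, (2|19)=-1; sign (−1)^0·+1^2·-1^3 = -1.
(a,b)_13: α=1, u≡5; β=2, v≡5 (mod 13); (5|13)=-1, (5|13)=-1; sign (−1)^0·-1^2·-1^1 = -1.
(a,b)_2: α=0, β=4; u≡1, v≡5 (mod 8); ε(u)ε(v)=0·0, αω(v)=0·1, βω(u)=4·0; sum ≡ 0  ⇒  +1.
(a,b)_∞: sgn(-247)=−, sgn(-22011)=−, so -1.
(a,b)_29: α=0, u≡11; β=1, v≡7 (mod 29); (11|29)=-1, (7|29)=+1; sign (−1)^0·-1^1·+1^0 = -1.
Ram(-247, -22011) = {3, 11, 13, 19, 29, ∞}; no ℚ_3-point on the conic.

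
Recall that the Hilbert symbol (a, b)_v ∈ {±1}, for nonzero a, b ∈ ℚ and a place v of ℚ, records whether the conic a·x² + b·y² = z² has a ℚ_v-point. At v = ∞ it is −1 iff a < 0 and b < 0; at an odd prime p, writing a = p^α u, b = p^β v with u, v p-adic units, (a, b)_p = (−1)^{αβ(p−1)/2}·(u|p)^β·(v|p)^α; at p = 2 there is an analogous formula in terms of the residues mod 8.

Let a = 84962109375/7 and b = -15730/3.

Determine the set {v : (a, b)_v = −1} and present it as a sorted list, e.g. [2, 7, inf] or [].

Mod squares: a ≡ 1001, b ≡ -390. Check v ∈ {∞, 2, 3, 5, 7, 11, 13}.
v=∞: 1001 > 0 and -390 < 0  ⇒  (a,b)_∞ = +1.
v=5: a=5^8·(≡4), b=5^1·(≡3) mod 5; (4|5)=+1, (3|5)=-1; (−1)^{8·1·2}·(+1)^1·(-1)^8 = +1.
v=2: v_2(a)=0, v_2(b)=1; units ≡ 1, 5 (mod 8); ε·ε+αω+βω = 0·0+0·1+1·0 ≡ 0  ⇒  (a,b)_2 = +1.
v=3: a=3^2·(≡2), b=3^-1·(≡2) mod 3; (2|3)=-1, (2|3)=-1; (−1)^{2·-1·1}·(-1)^-1·(-1)^2 = -1.
v=13: a=13^3·(≡3), b=13^1·(≡4) mod 13; (3|13)=+1, (4|13)=+1; (−1)^{3·1·6}·(+1)^1·(+1)^3 = +1.
v=11: a=11^1·(≡5), b=11^2·(≡8) mod 11; (5|11)=+1, (8|11)=-1; (−1)^{1·2·5}·(+1)^2·(-1)^1 = -1.
v=7: a=7^-1·(≡3), b=7^0·(≡2) mod 7; (3|7)=-1, (2|7)=+1; (−1)^{-1·0·3}·(-1)^0·(+1)^-1 = +1.
Ram(1001, -390) = {3, 11}; no ℚ_3-point on the conic.

[3, 11]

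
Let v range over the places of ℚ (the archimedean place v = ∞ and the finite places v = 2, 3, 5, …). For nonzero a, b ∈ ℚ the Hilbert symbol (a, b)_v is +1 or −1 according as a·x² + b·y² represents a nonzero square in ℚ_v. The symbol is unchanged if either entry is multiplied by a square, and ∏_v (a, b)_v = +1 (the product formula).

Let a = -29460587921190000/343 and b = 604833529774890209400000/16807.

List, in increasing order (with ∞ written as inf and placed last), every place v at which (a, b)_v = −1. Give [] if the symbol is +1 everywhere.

(a, b) ≡ (-10353, 780045) mod (ℚ^×)²; places V = {2, 3, 5, 7, 17, 19, 23, 29, ∞}.
(a,b)_3: α=9, u≡2; β=13, v≡2 (mod 3); (2|3)=-1, (2|3)=-1; sign (−1)^1·-1^13·-1^9 = -1.
(a,b)_∞: sgn(-10353)=−, sgn(780045)=+, so +1.
(a,b)_29: α=3, u≡28; β=4, v≡17 (mod 29); (28|29)=+1, (17|29)=-1; sign (−1)^0·+1^4·-1^3 = -1.
(a,b)_2: α=4, β=6; u≡7, v≡5 (mod 8); ε(u)ε(v)=1·0, αω(v)=4·1, βω(u)=6·0; sum ≡ 0  ⇒  +1.
(a,b)_5: α=4, u≡2; β=5, v≡4 (mod 5); (2|5)=-1, (4|5)=+1; sign (−1)^0·-1^5·+1^4 = -1.
(a,b)_17: α=1, u≡6; β=1, v≡1 (mod 17); (6|17)=-1, (1|17)=+1; sign (−1)^0·-1^1·+1^1 = -1.
(a,b)_7: α=-3, u≡6; β=-5, v≡2 (mod 7); (6|7)=-1, (2|7)=+1; sign (−1)^1·-1^-5·+1^-3 = +1.
(a,b)_19: α=2, u≡8; β=3, v≡10 (mod 19); (8|19)=-1, (10|19)=-1; sign (−1)^0·-1^3·-1^2 = -1.
(a,b)_23: α=0, u≡10; β=1, v≡18 (mod 23); (10|23)=-1, (18|23)=+1; sign (−1)^0·-1^1·+1^0 = -1.
Ram(-10353, 780045) = {3, 5, 17, 19, 23, 29}; no ℚ_3-point on the conic.

[3, 5, 17, 19, 23, 29]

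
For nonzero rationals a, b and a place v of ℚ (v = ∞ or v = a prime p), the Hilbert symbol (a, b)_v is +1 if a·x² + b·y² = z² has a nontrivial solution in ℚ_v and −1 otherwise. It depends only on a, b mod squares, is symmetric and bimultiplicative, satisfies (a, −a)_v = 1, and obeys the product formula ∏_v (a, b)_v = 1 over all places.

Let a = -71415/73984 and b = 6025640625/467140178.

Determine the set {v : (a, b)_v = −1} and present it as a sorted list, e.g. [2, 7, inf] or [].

[3, 5]

(a, b) ≡ (-15, 2) mod (ℚ^×)²; places V = {2, 3, 5, 17, 23, 29, 31, ∞}.
(a,b)_17: α=-2, u≡2; β=-2, v≡16 (mod 17); (2|17)=+1, (16|17)=+1; sign (−1)^0·+1^-2·+1^-2 = +1.
(a,b)_3: α=3, u≡1; β=6, v≡2 (mod 3); (1|3)=+1, (2|3)=-1; sign (−1)^0·+1^6·-1^3 = -1.
(a,b)_31: α=0, u≡16; β=-2, v≡19 (mod 31); (16|31)=+1, (19|31)=+1; sign (−1)^0·+1^-2·+1^0 = +1.
(a,b)_2: α=-8, β=-1; u≡1, v≡1 (mod 8); ε(u)ε(v)=0·0, αω(v)=-8·0, βω(u)=-1·0; sum ≡ 0  ⇒  +1.
(a,b)_∞: sgn(-15)=−, sgn(2)=+, so +1.
(a,b)_5: α=1, u≡3; β=6, v≡2 (mod 5); (3|5)=-1, (2|5)=-1; sign (−1)^0·-1^6·-1^1 = -1.
(a,b)_29: α=0, u≡14; β=-2, v≡21 (mod 29); (14|29)=-1, (21|29)=-1; sign (−1)^0·-1^-2·-1^0 = +1.
(a,b)_23: α=2, u≡16; β=2, v≡3 (mod 23); (16|23)=+1, (3|23)=+1; sign (−1)^0·+1^2·+1^2 = +1.
(-15, 2 / ℚ) ramifies at {3, 5}: a division algebra.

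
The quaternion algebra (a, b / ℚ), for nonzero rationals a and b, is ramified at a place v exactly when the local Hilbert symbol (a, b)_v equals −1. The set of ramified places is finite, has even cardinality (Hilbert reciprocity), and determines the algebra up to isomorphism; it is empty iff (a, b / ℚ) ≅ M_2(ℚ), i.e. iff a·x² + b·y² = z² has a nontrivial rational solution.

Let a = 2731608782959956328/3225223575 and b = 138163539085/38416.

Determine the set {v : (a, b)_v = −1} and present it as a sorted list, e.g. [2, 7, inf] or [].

[2, 7]

(a, b) ≡ (3094, 279565) mod (ℚ^×)²; places V = {2, 3, 5, 7, 11, 13, 17, 19, 23, 37, 53, ∞}.
(a,b)_37: α=2, u≡22; β=2, v≡10 (mod 37); (22|37)=-1, (10|37)=+1; sign (−1)^0·-1^2·+1^2 = +1.
(a,b)_2: α=3, β=-4; u≡3, v≡5 (mod 8); ε(u)ε(v)=1·0, αω(v)=3·1, βω(u)=-4·1; sum ≡ 1  ⇒  -1.
(a,b)_∞: sgn(3094)=+, sgn(279565)=+, so +1.
(a,b)_11: α=2, u≡4; β=1, v≡4 (mod 11); (4|11)=+1, (4|11)=+1; sign (−1)^0·+1^1·+1^2 = +1.
(a,b)_17: α=3, u≡11; β=1, v≡14 (mod 17); (11|17)=-1, (14|17)=-1; sign (−1)^0·-1^1·-1^3 = +1.
(a,b)_7: α=-1, u≡1; β=-4, v≡6 (mod 7); (1|7)=+1, (6|7)=-1; sign (−1)^0·+1^-4·-1^-1 = -1.
(a,b)_19: α=2, u≡4; β=2, v≡10 (mod 19); (4|19)=+1, (10|19)=-1; sign (−1)^0·+1^2·-1^2 = +1.
(a,b)_5: α=-2, u≡1; β=1, v≡2 (mod 5); (1|5)=+1, (2|5)=-1; sign (−1)^0·+1^1·-1^-2 = +1.
(a,b)_13: α=3, u≡12; β=1, v≡3 (mod 13); (12|13)=+1, (3|13)=+1; sign (−1)^0·+1^1·+1^3 = +1.
(a,b)_23: α=2, u≡3; β=1, v≡7 (mod 23); (3|23)=+1, (7|23)=-1; sign (−1)^0·+1^1·-1^2 = +1.
(a,b)_3: α=-8, u≡1; β=0, v≡1 (mod 3); (1|3)=+1, (1|3)=+1; sign (−1)^0·+1^0·+1^-8 = +1.
(a,b)_53: α=-2, u≡31; β=0, v≡47 (mod 53); (31|53)=-1, (47|53)=+1; sign (−1)^0·-1^0·+1^-2 = +1.
Ram(3094, 279565) = {2, 7}; no ℚ_2-point on the conic.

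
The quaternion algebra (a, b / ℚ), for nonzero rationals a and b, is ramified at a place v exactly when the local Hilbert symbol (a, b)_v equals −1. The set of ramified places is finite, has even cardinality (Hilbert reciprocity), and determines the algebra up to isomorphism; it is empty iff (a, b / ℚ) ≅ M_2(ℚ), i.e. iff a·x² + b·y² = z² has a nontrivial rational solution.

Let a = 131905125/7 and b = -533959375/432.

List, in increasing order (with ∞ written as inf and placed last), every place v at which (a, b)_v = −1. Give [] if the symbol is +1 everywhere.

[2, 5, 7, 17]

(a, b) ≡ (33915, -4845) mod (ℚ^×)²; places V = {2, 3, 5, 7, 11, 17, 19, 23, ∞}.
(a,b)_17: α=1, u≡10; β=1, v≡9 (mod 17); (10|17)=-1, (9|17)=+1; sign (−1)^0·-1^1·+1^1 = -1.
(a,b)_2: α=0, β=-4; u≡3, v≡3 (mod 8); ε(u)ε(v)=1·1, αω(v)=0·1, βω(u)=-4·1; sum ≡ 1  ⇒  -1.
(a,b)_23: α=0, u≡8; β=2, v≡4 (mod 23); (8|23)=+1, (4|23)=+1; sign (−1)^0·+1^2·+1^0 = +1.
(a,b)_3: α=3, u≡1; β=-3, v≡2 (mod 3); (1|3)=+1, (2|3)=-1; sign (−1)^1·+1^-3·-1^3 = +1.
(a,b)_11: α=2, u≡2; β=0, v≡6 (mod 11); (2|11)=-1, (6|11)=-1; sign (−1)^0·-1^0·-1^2 = +1.
(a,b)_∞: sgn(33915)=+, sgn(-4845)=−, so +1.
(a,b)_7: α=-1, u≡2; β=0, v≡6 (mod 7); (2|7)=+1, (6|7)=-1; sign (−1)^0·+1^0·-1^-1 = -1.
(a,b)_19: α=1, u≡14; β=1, v≡7 (mod 19); (14|19)=-1, (7|19)=+1; sign (−1)^1·-1^1·+1^1 = +1.
(a,b)_5: α=3, u≡3; β=5, v≡4 (mod 5); (3|5)=-1, (4|5)=+1; sign (−1)^0·-1^5·+1^3 = -1.
|Ram(33915, -4845)| = 4, even; anisotropic at {2, 5, 7, 17}.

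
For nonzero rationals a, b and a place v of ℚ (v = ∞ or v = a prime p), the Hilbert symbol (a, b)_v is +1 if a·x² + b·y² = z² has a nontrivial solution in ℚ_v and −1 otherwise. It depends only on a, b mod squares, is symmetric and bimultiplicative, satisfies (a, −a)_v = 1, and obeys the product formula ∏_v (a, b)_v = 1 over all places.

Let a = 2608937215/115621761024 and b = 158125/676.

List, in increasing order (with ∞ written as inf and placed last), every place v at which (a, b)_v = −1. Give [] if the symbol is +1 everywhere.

[5, 23]

Mod squares: a ≡ 1615, b ≡ 253. Check v ∈ {∞, 2, 3, 5, 7, 11, 13, 17, 19, 23, 31, 41}.
v=31: a=31^2·(≡27), b=31^0·(≡1) mod 31; (27|31)=-1, (1|31)=+1; (−1)^{2·0·15}·(-1)^0·(+1)^2 = +1.
v=41: a=41^2·(≡5), b=41^0·(≡24) mod 41; (5|41)=+1, (24|41)=-1; (−1)^{2·0·20}·(+1)^0·(-1)^2 = +1.
v=5: a=5^1·(≡2), b=5^4·(≡3) mod 5; (2|5)=-1, (3|5)=-1; (−1)^{1·4·2}·(-1)^4·(-1)^1 = -1.
v=11: a=11^-2·(≡4), b=11^1·(≡4) mod 11; (4|11)=+1, (4|11)=+1; (−1)^{-2·1·5}·(+1)^1·(+1)^-2 = +1.
v=13: a=13^0·(≡9), b=13^-2·(≡8) mod 13; (9|13)=+1, (8|13)=-1; (−1)^{0·-2·6}·(+1)^-2·(-1)^0 = +1.
v=7: a=7^-2·(≡5), b=7^0·(≡4) mod 7; (5|7)=-1, (4|7)=+1; (−1)^{-2·0·3}·(-1)^0·(+1)^-2 = +1.
v=19: a=19^1·(≡16), b=19^0·(≡11) mod 19; (16|19)=+1, (11|19)=+1; (−1)^{1·0·9}·(+1)^0·(+1)^1 = +1.
v=17: a=17^1·(≡6), b=17^0·(≡15) mod 17; (6|17)=-1, (15|17)=+1; (−1)^{1·0·8}·(-1)^0·(+1)^1 = +1.
v=2: v_2(a)=-12, v_2(b)=-2; units ≡ 7, 5 (mod 8); ε·ε+αω+βω = 1·0+-12·1+-2·0 ≡ 0  ⇒  (a,b)_2 = +1.
v=23: a=23^-2·(≡21), b=23^1·(≡10) mod 23; (21|23)=-1, (10|23)=-1; (−1)^{-2·1·11}·(-1)^1·(-1)^-2 = -1.
v=∞: 1615 > 0 and 253 > 0  ⇒  (a,b)_∞ = +1.
v=3: a=3^-2·(≡1), b=3^0·(≡1) mod 3; (1|3)=+1, (1|3)=+1; (−1)^{-2·0·1}·(+1)^0·(+1)^-2 = +1.
|Ram(1615, 253)| = 2, even; anisotropic at {5, 23}.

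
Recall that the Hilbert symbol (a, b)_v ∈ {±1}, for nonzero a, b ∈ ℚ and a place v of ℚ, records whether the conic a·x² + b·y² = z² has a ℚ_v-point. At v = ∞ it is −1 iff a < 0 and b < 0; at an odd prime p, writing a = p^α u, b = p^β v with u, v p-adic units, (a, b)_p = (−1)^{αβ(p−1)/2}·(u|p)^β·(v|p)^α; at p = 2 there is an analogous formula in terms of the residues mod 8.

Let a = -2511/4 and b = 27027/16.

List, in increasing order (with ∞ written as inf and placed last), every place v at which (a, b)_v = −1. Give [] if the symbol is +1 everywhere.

[3, 11, 13, 31]

(a, b) ≡ (-31, 3003) mod (ℚ^×)²; places V = {2, 3, 7, 11, 13, 31, ∞}.
(a,b)_11: α=0, u≡2; β=1, v≡3 (mod 11); (2|11)=-1, (3|11)=+1; sign (−1)^0·-1^1·+1^0 = -1.
(a,b)_31: α=1, u≡3; β=0, v≡21 (mod 31); (3|31)=-1, (21|31)=-1; sign (−1)^0·-1^0·-1^1 = -1.
(a,b)_3: α=4, u≡2; β=3, v≡2 (mod 3); (2|3)=-1, (2|3)=-1; sign (−1)^0·-1^3·-1^4 = -1.
(a,b)_∞: sgn(-31)=−, sgn(3003)=+, so +1.
(a,b)_7: α=0, u≡4; β=1, v≡2 (mod 7); (4|7)=+1, (2|7)=+1; sign (−1)^0·+1^1·+1^0 = +1.
(a,b)_2: α=-2, β=-4; u≡1, v≡3 (mod 8); ε(u)ε(v)=0·1, αω(v)=-2·1, βω(u)=-4·0; sum ≡ 0  ⇒  +1.
(a,b)_13: α=0, u≡6; β=1, v≡4 (mod 13); (6|13)=-1, (4|13)=+1; sign (−1)^0·-1^1·+1^0 = -1.
(-31, 3003 / ℚ) ramifies at {3, 11, 13, 31}: a division algebra.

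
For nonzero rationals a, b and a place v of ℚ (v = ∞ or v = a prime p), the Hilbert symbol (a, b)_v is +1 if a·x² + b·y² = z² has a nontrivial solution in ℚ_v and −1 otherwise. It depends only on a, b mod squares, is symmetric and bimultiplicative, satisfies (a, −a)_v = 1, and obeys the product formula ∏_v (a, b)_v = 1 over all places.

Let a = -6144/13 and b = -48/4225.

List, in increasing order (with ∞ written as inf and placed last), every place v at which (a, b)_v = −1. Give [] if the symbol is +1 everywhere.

Mod squares: a ≡ -78, b ≡ -3. Check v ∈ {∞, 2, 3, 5, 13}.
v=13: a=13^-1·(≡5), b=13^-2·(≡9) mod 13; (5|13)=-1, (9|13)=+1; (−1)^{-1·-2·6}·(-1)^-2·(+1)^-1 = +1.
v=2: v_2(a)=11, v_2(b)=4; units ≡ 1, 5 (mod 8); ε·ε+αω+βω = 0·0+11·1+4·0 ≡ 1  ⇒  (a,b)_2 = -1.
v=3: a=3^1·(≡1), b=3^1·(≡2) mod 3; (1|3)=+1, (2|3)=-1; (−1)^{1·1·1}·(+1)^1·(-1)^1 = +1.
v=∞: -78 < 0 and -3 < 0  ⇒  (a,b)_∞ = -1.
v=5: a=5^0·(≡2), b=5^-2·(≡3) mod 5; (2|5)=-1, (3|5)=-1; (−1)^{0·-2·2}·(-1)^-2·(-1)^0 = +1.
|Ram(-78, -3)| = 2, even; anisotropic at {2, ∞}.

[2, inf]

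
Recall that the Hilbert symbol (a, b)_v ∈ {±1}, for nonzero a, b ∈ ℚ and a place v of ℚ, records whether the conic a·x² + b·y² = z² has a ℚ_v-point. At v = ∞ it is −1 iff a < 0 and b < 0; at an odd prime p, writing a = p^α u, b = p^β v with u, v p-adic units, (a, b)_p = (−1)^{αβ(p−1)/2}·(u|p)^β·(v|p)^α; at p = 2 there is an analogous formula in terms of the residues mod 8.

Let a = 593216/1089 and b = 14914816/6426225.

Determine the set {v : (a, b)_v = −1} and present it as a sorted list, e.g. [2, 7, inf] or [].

(a, b) ≡ (9269, 1189) mod (ℚ^×)²; places V = {2, 3, 5, 7, 11, 13, 23, 29, 31, 41, ∞}.
(a,b)_41: α=0, u≡3; β=1, v≡3 (mod 41); (3|41)=-1, (3|41)=-1; sign (−1)^0·-1^1·-1^0 = -1.
(a,b)_23: α=1, u≡4; β=0, v≡3 (mod 23); (4|23)=+1, (3|23)=+1; sign (−1)^0·+1^0·+1^1 = +1.
(a,b)_31: α=1, u≡10; β=0, v≡26 (mod 31); (10|31)=+1, (26|31)=-1; sign (−1)^0·+1^0·-1^1 = -1.
(a,b)_3: α=-2, u≡2; β=-2, v≡1 (mod 3); (2|3)=-1, (1|3)=+1; sign (−1)^0·-1^-2·+1^-2 = +1.
(a,b)_∞: sgn(9269)=+, sgn(1189)=+, so +1.
(a,b)_29: α=0, u≡14; β=1, v≡11 (mod 29); (14|29)=-1, (11|29)=-1; sign (−1)^0·-1^1·-1^0 = -1.
(a,b)_7: α=0, u≡2; β=2, v≡3 (mod 7); (2|7)=+1, (3|7)=-1; sign (−1)^0·+1^2·-1^0 = +1.
(a,b)_5: α=0, u≡4; β=-2, v≡4 (mod 5); (4|5)=+1, (4|5)=+1; sign (−1)^0·+1^-2·+1^0 = +1.
(a,b)_13: α=1, u≡8; β=-4, v≡5 (mod 13); (8|13)=-1, (5|13)=-1; sign (−1)^0·-1^-4·-1^1 = -1.
(a,b)_11: α=-2, u≡7; β=0, v≡5 (mod 11); (7|11)=-1, (5|11)=+1; sign (−1)^0·-1^0·+1^-2 = +1.
(a,b)_2: α=6, β=8; u≡5, v≡5 (mod 8); ε(u)ε(v)=0·0, αω(v)=6·1, βω(u)=8·1; sum ≡ 0  ⇒  +1.
(9269, 1189 / ℚ) ramifies at {13, 29, 31, 41}: a division algebra.

[13, 29, 31, 41]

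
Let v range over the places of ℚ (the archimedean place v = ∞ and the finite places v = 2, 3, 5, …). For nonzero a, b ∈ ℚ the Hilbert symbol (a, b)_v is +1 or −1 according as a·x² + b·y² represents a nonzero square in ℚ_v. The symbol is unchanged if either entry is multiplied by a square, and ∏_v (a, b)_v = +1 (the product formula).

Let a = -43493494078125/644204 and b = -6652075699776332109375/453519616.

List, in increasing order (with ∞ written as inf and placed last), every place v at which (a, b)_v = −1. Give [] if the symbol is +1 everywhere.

(a, b) ≡ (-2431, -455) mod (ℚ^×)²; places V = {2, 3, 5, 7, 11, 13, 17, ∞}.
(a,b)_17: α=1, u≡10; β=2, v≡8 (mod 17); (10|17)=-1, (8|17)=+1; sign (−1)^0·-1^2·+1^1 = +1.
(a,b)_2: α=-2, β=-8; u≡1, v≡1 (mod 8); ε(u)ε(v)=0·0, αω(v)=-2·0, βω(u)=-8·0; sum ≡ 0  ⇒  +1.
(a,b)_11: α=-5, u≡2; β=-6, v≡10 (mod 11); (2|11)=-1, (10|11)=-1; sign (−1)^0·-1^-6·-1^-5 = -1.
(a,b)_5: α=6, u≡1; β=7, v≡4 (mod 5); (1|5)=+1, (4|5)=+1; sign (−1)^0·+1^7·+1^6 = +1.
(a,b)_3: α=2, u≡2; β=4, v≡1 (mod 3); (2|3)=-1, (1|3)=+1; sign (−1)^0·-1^4·+1^2 = +1.
(a,b)_7: α=2, u≡6; β=3, v≡3 (mod 7); (6|7)=-1, (3|7)=-1; sign (−1)^0·-1^3·-1^2 = -1.
(a,b)_∞: sgn(-2431)=−, sgn(-455)=−, so -1.
(a,b)_13: α=5, u≡11; β=9, v≡1 (mod 13); (11|13)=-1, (1|13)=+1; sign (−1)^0·-1^9·+1^5 = -1.
(-2431, -455 / ℚ) ramifies at {7, 11, 13, ∞}: a division algebra.

[7, 11, 13, inf]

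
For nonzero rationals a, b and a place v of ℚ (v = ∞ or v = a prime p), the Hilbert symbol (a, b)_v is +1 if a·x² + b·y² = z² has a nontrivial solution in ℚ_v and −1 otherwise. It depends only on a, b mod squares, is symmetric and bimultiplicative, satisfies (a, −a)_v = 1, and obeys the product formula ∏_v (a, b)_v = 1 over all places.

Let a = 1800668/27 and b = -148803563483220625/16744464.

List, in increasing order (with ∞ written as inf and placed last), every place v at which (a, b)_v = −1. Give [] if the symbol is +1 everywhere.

[3, 7, 23, 29]

(a, b) ≡ (3741, -2737) mod (ℚ^×)²; places V = {2, 3, 5, 7, 11, 17, 19, 23, 29, 31, 43, ∞}.
(a,b)_43: α=1, u≡38; β=2, v≡9 (mod 43); (38|43)=+1, (9|43)=+1; sign (−1)^0·+1^2·+1^1 = +1.
(a,b)_17: α=0, u≡13; β=1, v≡13 (mod 17); (13|17)=+1, (13|17)=+1; sign (−1)^0·+1^1·+1^0 = +1.
(a,b)_31: α=0, u≡15; β=-2, v≡30 (mod 31); (15|31)=-1, (30|31)=-1; sign (−1)^0·-1^-2·-1^0 = +1.
(a,b)_∞: sgn(3741)=+, sgn(-2737)=−, so +1.
(a,b)_3: α=-3, u≡2; β=-2, v≡2 (mod 3); (2|3)=-1, (2|3)=-1; sign (−1)^0·-1^-2·-1^-3 = -1.
(a,b)_19: α=2, u≡6; β=6, v≡8 (mod 19); (6|19)=+1, (8|19)=-1; sign (−1)^0·+1^6·-1^2 = +1.
(a,b)_23: α=0, u≡11; β=1, v≡20 (mod 23); (11|23)=-1, (20|23)=-1; sign (−1)^0·-1^1·-1^0 = -1.
(a,b)_7: α=0, u≡5; β=1, v≡1 (mod 7); (5|7)=-1, (1|7)=+1; sign (−1)^0·-1^1·+1^0 = -1.
(a,b)_11: α=0, u≡9; β=-2, v≡8 (mod 11); (9|11)=+1, (8|11)=-1; sign (−1)^0·+1^-2·-1^0 = +1.
(a,b)_2: α=2, β=-4; u≡5, v≡7 (mod 8); ε(u)ε(v)=0·1, αω(v)=2·0, βω(u)=-4·1; sum ≡ 0  ⇒  +1.
(a,b)_29: α=1, u≡13; β=0, v≡2 (mod 29); (13|29)=+1, (2|29)=-1; sign (−1)^0·+1^0·-1^1 = -1.
(a,b)_5: α=0, u≡4; β=4, v≡3 (mod 5); (4|5)=+1, (3|5)=-1; sign (−1)^0·+1^4·-1^0 = +1.
(3741, -2737 / ℚ) ramifies at {3, 7, 23, 29}: a division algebra.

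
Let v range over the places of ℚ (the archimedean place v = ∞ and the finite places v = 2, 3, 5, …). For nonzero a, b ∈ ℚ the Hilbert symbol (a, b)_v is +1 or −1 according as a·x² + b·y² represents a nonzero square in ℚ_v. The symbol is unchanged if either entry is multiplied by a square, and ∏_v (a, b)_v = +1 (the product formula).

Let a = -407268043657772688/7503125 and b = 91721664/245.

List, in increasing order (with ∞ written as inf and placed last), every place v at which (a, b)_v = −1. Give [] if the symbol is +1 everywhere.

(a, b) ≡ (-85, 2755) mod (ℚ^×)²; places V = {2, 3, 5, 7, 17, 19, 29, ∞}.
(a,b)_3: α=10, u≡2; β=2, v≡1 (mod 3); (2|3)=-1, (1|3)=+1; sign (−1)^0·-1^2·+1^10 = +1.
(a,b)_∞: sgn(-85)=−, sgn(2755)=+, so +1.
(a,b)_29: α=2, u≡3; β=1, v≡17 (mod 29); (3|29)=-1, (17|29)=-1; sign (−1)^0·-1^1·-1^2 = -1.
(a,b)_7: α=-4, u≡5; β=-2, v≡4 (mod 7); (5|7)=-1, (4|7)=+1; sign (−1)^0·-1^-2·+1^-4 = +1.
(a,b)_19: α=2, u≡12; β=1, v≡13 (mod 19); (12|19)=-1, (13|19)=-1; sign (−1)^0·-1^1·-1^2 = -1.
(a,b)_2: α=4, β=6; u≡3, v≡3 (mod 8); ε(u)ε(v)=1·1, αω(v)=4·1, βω(u)=6·1; sum ≡ 1  ⇒  -1.
(a,b)_17: α=5, u≡7; β=2, v≡15 (mod 17); (7|17)=-1, (15|17)=+1; sign (−1)^0·-1^2·+1^5 = +1.
(a,b)_5: α=-5, u≡2; β=-1, v≡1 (mod 5); (2|5)=-1, (1|5)=+1; sign (−1)^0·-1^-1·+1^-5 = -1.
Ram(-85, 2755) = {2, 5, 19, 29}; no ℚ_2-point on the conic.

[2, 5, 19, 29]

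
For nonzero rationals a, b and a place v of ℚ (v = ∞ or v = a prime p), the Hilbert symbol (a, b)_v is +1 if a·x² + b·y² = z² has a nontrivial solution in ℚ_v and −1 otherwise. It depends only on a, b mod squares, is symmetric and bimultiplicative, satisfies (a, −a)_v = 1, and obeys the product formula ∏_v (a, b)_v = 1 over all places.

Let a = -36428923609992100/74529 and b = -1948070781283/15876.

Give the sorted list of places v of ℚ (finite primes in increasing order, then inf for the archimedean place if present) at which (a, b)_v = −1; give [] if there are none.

[23, inf]

(a, b) ≡ (-124729, -667) mod (ℚ^×)²; places V = {2, 3, 5, 7, 11, 13, 17, 23, 29, ∞}.
(a,b)_3: α=-2, u≡2; β=-4, v≡2 (mod 3); (2|3)=-1, (2|3)=-1; sign (−1)^0·-1^-4·-1^-2 = +1.
(a,b)_17: α=7, u≡6; β=6, v≡4 (mod 17); (6|17)=-1, (4|17)=+1; sign (−1)^0·-1^6·+1^7 = +1.
(a,b)_11: α=3, u≡8; β=2, v≡3 (mod 11); (8|11)=-1, (3|11)=+1; sign (−1)^0·-1^2·+1^3 = +1.
(a,b)_13: α=-2, u≡5; β=0, v≡12 (mod 13); (5|13)=-1, (12|13)=+1; sign (−1)^0·-1^0·+1^-2 = +1.
(a,b)_2: α=2, β=-2; u≡7, v≡5 (mod 8); ε(u)ε(v)=1·0, αω(v)=2·1, βω(u)=-2·0; sum ≡ 0  ⇒  +1.
(a,b)_5: α=2, u≡4; β=0, v≡2 (mod 5); (4|5)=+1, (2|5)=-1; sign (−1)^0·+1^0·-1^2 = +1.
(a,b)_29: α=1, u≡24; β=1, v≡20 (mod 29); (24|29)=+1, (20|29)=+1; sign (−1)^0·+1^1·+1^1 = +1.
(a,b)_7: α=-2, u≡1; β=-2, v≡5 (mod 7); (1|7)=+1, (5|7)=-1; sign (−1)^0·+1^-2·-1^-2 = +1.
(a,b)_23: α=1, u≡21; β=1, v≡20 (mod 23); (21|23)=-1, (20|23)=-1; sign (−1)^1·-1^1·-1^1 = -1.
(a,b)_∞: sgn(-124729)=−, sgn(-667)=−, so -1.
(-124729, -667 / ℚ) ramifies at {23, ∞}: a division algebra.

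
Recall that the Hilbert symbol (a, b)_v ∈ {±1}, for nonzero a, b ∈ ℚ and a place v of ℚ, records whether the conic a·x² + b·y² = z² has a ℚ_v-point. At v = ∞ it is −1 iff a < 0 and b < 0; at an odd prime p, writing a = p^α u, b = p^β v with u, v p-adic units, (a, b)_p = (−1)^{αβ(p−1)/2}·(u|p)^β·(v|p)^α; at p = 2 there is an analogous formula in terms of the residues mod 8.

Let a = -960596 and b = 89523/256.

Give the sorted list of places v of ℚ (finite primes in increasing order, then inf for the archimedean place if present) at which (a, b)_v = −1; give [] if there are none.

[2, 7]

(a, b) ≡ (-29, 203) mod (ℚ^×)²; places V = {2, 3, 7, 13, 29, ∞}.
(a,b)_29: α=1, u≡23; β=1, v≡9 (mod 29); (23|29)=+1, (9|29)=+1; sign (−1)^0·+1^1·+1^1 = +1.
(a,b)_3: α=0, u≡1; β=2, v≡2 (mod 3); (1|3)=+1, (2|3)=-1; sign (−1)^0·+1^2·-1^0 = +1.
(a,b)_∞: sgn(-29)=−, sgn(203)=+, so +1.
(a,b)_2: α=2, β=-8; u≡3, v≡3 (mod 8); ε(u)ε(v)=1·1, αω(v)=2·1, βω(u)=-8·1; sum ≡ 1  ⇒  -1.
(a,b)_13: α=2, u≡10; β=0, v≡2 (mod 13); (10|13)=+1, (2|13)=-1; sign (−1)^0·+1^0·-1^2 = +1.
(a,b)_7: α=2, u≡3; β=3, v≡4 (mod 7); (3|7)=-1, (4|7)=+1; sign (−1)^0·-1^3·+1^2 = -1.
(-29, 203 / ℚ) ramifies at {2, 7}: a division algebra.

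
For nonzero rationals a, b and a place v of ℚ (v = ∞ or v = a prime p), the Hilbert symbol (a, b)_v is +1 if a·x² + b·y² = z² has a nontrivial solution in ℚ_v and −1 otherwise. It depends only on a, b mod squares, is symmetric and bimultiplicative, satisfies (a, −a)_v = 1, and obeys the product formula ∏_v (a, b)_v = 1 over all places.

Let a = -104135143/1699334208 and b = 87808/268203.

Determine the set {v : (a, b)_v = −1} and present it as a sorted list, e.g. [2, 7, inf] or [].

[3, 11]

Mod squares: a ≡ -231, b ≡ 21. Check v ∈ {∞, 2, 3, 7, 11, 13, 19, 23, 29}.
v=19: a=19^2·(≡9), b=19^0·(≡10) mod 19; (9|19)=+1, (10|19)=-1; (−1)^{2·0·9}·(+1)^0·(-1)^2 = +1.
v=3: a=3^-3·(≡1), b=3^-1·(≡1) mod 3; (1|3)=+1, (1|3)=+1; (−1)^{-3·-1·1}·(+1)^-1·(+1)^-3 = -1.
v=∞: -231 < 0 and 21 > 0  ⇒  (a,b)_∞ = +1.
v=13: a=13^-2·(≡1), b=13^-2·(≡6) mod 13; (1|13)=+1, (6|13)=-1; (−1)^{-2·-2·6}·(+1)^-2·(-1)^-2 = +1.
v=29: a=29^2·(≡4), b=29^0·(≡26) mod 29; (4|29)=+1, (26|29)=-1; (−1)^{2·0·14}·(+1)^0·(-1)^2 = +1.
v=11: a=11^-1·(≡5), b=11^0·(≡6) mod 11; (5|11)=+1, (6|11)=-1; (−1)^{-1·0·5}·(+1)^0·(-1)^-1 = -1.
v=2: v_2(a)=-6, v_2(b)=8; units ≡ 1, 5 (mod 8); ε·ε+αω+βω = 0·0+-6·1+8·0 ≡ 0  ⇒  (a,b)_2 = +1.
v=7: a=7^3·(≡2), b=7^3·(≡5) mod 7; (2|7)=+1, (5|7)=-1; (−1)^{3·3·3}·(+1)^3·(-1)^3 = +1.
v=23: a=23^-2·(≡19), b=23^-2·(≡17) mod 23; (19|23)=-1, (17|23)=-1; (−1)^{-2·-2·11}·(-1)^-2·(-1)^-2 = +1.
(-231, 21 / ℚ) ramifies at {3, 11}: a division algebra.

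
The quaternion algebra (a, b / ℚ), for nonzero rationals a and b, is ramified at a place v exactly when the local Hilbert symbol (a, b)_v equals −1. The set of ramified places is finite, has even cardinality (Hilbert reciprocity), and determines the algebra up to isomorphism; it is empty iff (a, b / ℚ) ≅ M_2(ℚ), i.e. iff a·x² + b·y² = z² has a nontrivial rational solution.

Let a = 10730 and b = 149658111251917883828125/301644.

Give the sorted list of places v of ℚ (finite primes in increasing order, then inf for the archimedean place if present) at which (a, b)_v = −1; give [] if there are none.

(a, b) ≡ (10730, 697015) mod (ℚ^×)²; places V = {2, 3, 5, 7, 11, 19, 23, 29, 37, ∞}.
(a,b)_5: α=1, u≡1; β=7, v≡2 (mod 5); (1|5)=+1, (2|5)=-1; sign (−1)^0·+1^7·-1^1 = -1.
(a,b)_29: α=1, u≡22; β=3, v≡25 (mod 29); (22|29)=+1, (25|29)=+1; sign (−1)^0·+1^3·+1^1 = +1.
(a,b)_37: α=1, u≡31; β=6, v≡9 (mod 37); (31|37)=-1, (9|37)=+1; sign (−1)^0·-1^6·+1^1 = +1.
(a,b)_11: α=0, u≡5; β=3, v≡1 (mod 11); (5|11)=+1, (1|11)=+1; sign (−1)^0·+1^3·+1^0 = +1.
(a,b)_2: α=1, β=-2; u≡5, v≡7 (mod 8); ε(u)ε(v)=0·1, αω(v)=1·0, βω(u)=-2·1; sum ≡ 0  ⇒  +1.
(a,b)_7: α=0, u≡6; β=-2, v≡1 (mod 7); (6|7)=-1, (1|7)=+1; sign (−1)^0·-1^-2·+1^0 = +1.
(a,b)_19: α=0, u≡14; β=-1, v≡18 (mod 19); (14|19)=-1, (18|19)=-1; sign (−1)^0·-1^-1·-1^0 = -1.
(a,b)_∞: sgn(10730)=+, sgn(697015)=+, so +1.
(a,b)_23: α=0, u≡12; β=1, v≡20 (mod 23); (12|23)=+1, (20|23)=-1; sign (−1)^0·+1^1·-1^0 = +1.
(a,b)_3: α=0, u≡2; β=-4, v≡1 (mod 3); (2|3)=-1, (1|3)=+1; sign (−1)^0·-1^-4·+1^0 = +1.
(10730, 697015 / ℚ) ramifies at {5, 19}: a division algebra.

[5, 19]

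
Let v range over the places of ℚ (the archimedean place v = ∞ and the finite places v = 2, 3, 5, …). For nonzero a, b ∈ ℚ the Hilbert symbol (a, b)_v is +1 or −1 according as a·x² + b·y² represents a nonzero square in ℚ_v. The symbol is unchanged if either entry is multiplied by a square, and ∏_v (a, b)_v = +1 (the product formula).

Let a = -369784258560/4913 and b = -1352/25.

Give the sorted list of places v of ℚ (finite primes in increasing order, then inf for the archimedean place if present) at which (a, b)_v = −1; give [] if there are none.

(a, b) ≡ (-3655, -2) mod (ℚ^×)²; places V = {2, 3, 5, 13, 17, 43, ∞}.
(a,b)_∞: sgn(-3655)=−, sgn(-2)=−, so -1.
(a,b)_17: α=-3, u≡10; β=0, v≡1 (mod 17); (10|17)=-1, (1|17)=+1; sign (−1)^0·-1^0·+1^-3 = +1.
(a,b)_3: α=8, u≡2; β=0, v≡1 (mod 3); (2|3)=-1, (1|3)=+1; sign (−1)^0·-1^0·+1^8 = +1.
(a,b)_2: α=18, β=3; u≡1, v≡7 (mod 8); ε(u)ε(v)=0·1, αω(v)=18·0, βω(u)=3·0; sum ≡ 0  ⇒  +1.
(a,b)_13: α=0, u≡2; β=2, v≡8 (mod 13); (2|13)=-1, (8|13)=-1; sign (−1)^0·-1^2·-1^0 = +1.
(a,b)_43: α=1, u≡41; β=0, v≡13 (mod 43); (41|43)=+1, (13|43)=+1; sign (−1)^0·+1^0·+1^1 = +1.
(a,b)_5: α=1, u≡1; β=-2, v≡3 (mod 5); (1|5)=+1, (3|5)=-1; sign (−1)^0·+1^-2·-1^1 = -1.
|Ram(-3655, -2)| = 2, even; anisotropic at {5, ∞}.

[5, inf]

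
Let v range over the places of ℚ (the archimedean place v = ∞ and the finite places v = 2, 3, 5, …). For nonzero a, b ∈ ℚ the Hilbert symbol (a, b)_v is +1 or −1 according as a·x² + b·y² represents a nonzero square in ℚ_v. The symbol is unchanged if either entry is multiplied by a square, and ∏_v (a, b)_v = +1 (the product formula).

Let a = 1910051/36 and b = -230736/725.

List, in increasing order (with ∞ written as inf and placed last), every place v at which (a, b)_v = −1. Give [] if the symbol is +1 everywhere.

[2, 3, 11, 37]

(a, b) ≡ (5291, -418209) mod (ℚ^×)²; places V = {2, 3, 5, 11, 13, 19, 23, 29, 37, ∞}.
(a,b)_13: α=1, u≡4; β=0, v≡4 (mod 13); (4|13)=+1, (4|13)=+1; sign (−1)^0·+1^0·+1^1 = +1.
(a,b)_37: α=1, u≡29; β=0, v≡20 (mod 37); (29|37)=-1, (20|37)=-1; sign (−1)^0·-1^0·-1^1 = -1.
(a,b)_3: α=-2, u≡2; β=1, v≡1 (mod 3); (2|3)=-1, (1|3)=+1; sign (−1)^0·-1^1·+1^-2 = -1.
(a,b)_19: α=2, u≡5; β=1, v≡18 (mod 19); (5|19)=+1, (18|19)=-1; sign (−1)^0·+1^1·-1^2 = +1.
(a,b)_11: α=1, u≡2; β=1, v≡10 (mod 11); (2|11)=-1, (10|11)=-1; sign (−1)^1·-1^1·-1^1 = -1.
(a,b)_23: α=0, u≡3; β=1, v≡15 (mod 23); (3|23)=+1, (15|23)=-1; sign (−1)^0·+1^1·-1^0 = +1.
(a,b)_29: α=0, u≡20; β=-1, v≡3 (mod 29); (20|29)=+1, (3|29)=-1; sign (−1)^0·+1^-1·-1^0 = +1.
(a,b)_∞: sgn(5291)=+, sgn(-418209)=−, so +1.
(a,b)_2: α=-2, β=4; u≡3, v≡7 (mod 8); ε(u)ε(v)=1·1, αω(v)=-2·0, βω(u)=4·1; sum ≡ 1  ⇒  -1.
(a,b)_5: α=0, u≡1; β=-2, v≡1 (mod 5); (1|5)=+1, (1|5)=+1; sign (−1)^0·+1^-2·+1^0 = +1.
(5291, -418209 / ℚ) ramifies at {2, 3, 11, 37}: a division algebra.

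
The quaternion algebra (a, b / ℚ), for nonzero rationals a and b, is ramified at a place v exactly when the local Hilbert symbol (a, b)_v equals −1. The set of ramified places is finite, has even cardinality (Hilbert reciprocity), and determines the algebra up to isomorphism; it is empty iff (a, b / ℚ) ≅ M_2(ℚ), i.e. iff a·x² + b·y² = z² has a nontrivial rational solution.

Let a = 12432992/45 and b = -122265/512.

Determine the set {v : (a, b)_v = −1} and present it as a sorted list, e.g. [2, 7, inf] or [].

Mod squares: a ≡ 190, b ≡ -27170. Check v ∈ {∞, 2, 3, 5, 11, 13, 19}.
v=5: a=5^-1·(≡3), b=5^1·(≡1) mod 5; (3|5)=-1, (1|5)=+1; (−1)^{-1·1·2}·(-1)^1·(+1)^-1 = -1.
v=19: a=19^1·(≡12), b=19^1·(≡13) mod 19; (12|19)=-1, (13|19)=-1; (−1)^{1·1·9}·(-1)^1·(-1)^1 = -1.
v=3: a=3^-2·(≡1), b=3^2·(≡1) mod 3; (1|3)=+1, (1|3)=+1; (−1)^{-2·2·1}·(+1)^2·(+1)^-2 = +1.
v=13: a=13^2·(≡11), b=13^1·(≡4) mod 13; (11|13)=-1, (4|13)=+1; (−1)^{2·1·6}·(-1)^1·(+1)^2 = -1.
v=∞: 190 > 0 and -27170 < 0  ⇒  (a,b)_∞ = +1.
v=11: a=11^2·(≡1), b=11^1·(≡1) mod 11; (1|11)=+1, (1|11)=+1; (−1)^{2·1·5}·(+1)^1·(+1)^2 = +1.
v=2: v_2(a)=5, v_2(b)=-9; units ≡ 7, 7 (mod 8); ε·ε+αω+βω = 1·1+5·0+-9·0 ≡ 1  ⇒  (a,b)_2 = -1.
|Ram(190, -27170)| = 4, even; anisotropic at {2, 5, 13, 19}.

[2, 5, 13, 19]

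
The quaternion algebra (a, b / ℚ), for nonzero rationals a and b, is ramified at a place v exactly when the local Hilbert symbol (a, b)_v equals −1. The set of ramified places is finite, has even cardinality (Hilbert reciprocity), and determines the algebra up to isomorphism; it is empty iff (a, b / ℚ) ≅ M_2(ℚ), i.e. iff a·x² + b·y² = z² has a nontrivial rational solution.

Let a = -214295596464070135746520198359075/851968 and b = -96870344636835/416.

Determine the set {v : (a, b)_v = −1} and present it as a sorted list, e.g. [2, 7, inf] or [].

[3, 7, 13, 23, 29, inf]

(a, b) ≡ (-39, -1820910) mod (ℚ^×)²; places V = {2, 3, 5, 7, 11, 13, 17, 23, 29, ∞}.
(a,b)_2: α=-16, β=-5; u≡1, v≡1 (mod 8); ε(u)ε(v)=0·0, αω(v)=-16·0, βω(u)=-5·0; sum ≡ 0  ⇒  +1.
(a,b)_11: α=0, u≡4; β=2, v≡6 (mod 11); (4|11)=+1, (6|11)=-1; sign (−1)^0·+1^2·-1^0 = +1.
(a,b)_7: α=10, u≡6; β=5, v≡1 (mod 7); (6|7)=-1, (1|7)=+1; sign (−1)^0·-1^5·+1^10 = -1.
(a,b)_17: α=2, u≡7; β=0, v≡5 (mod 17); (7|17)=-1, (5|17)=-1; sign (−1)^0·-1^0·-1^2 = +1.
(a,b)_29: α=2, u≡26; β=1, v≡4 (mod 29); (26|29)=-1, (4|29)=+1; sign (−1)^0·-1^1·+1^2 = -1.
(a,b)_13: α=-1, u≡10; β=-1, v≡6 (mod 13); (10|13)=+1, (6|13)=-1; sign (−1)^0·+1^-1·-1^-1 = -1.
(a,b)_23: α=8, u≡7; β=3, v≡21 (mod 23); (7|23)=-1, (21|23)=-1; sign (−1)^0·-1^3·-1^8 = -1.
(a,b)_3: α=13, u≡2; β=3, v≡2 (mod 3); (2|3)=-1, (2|3)=-1; sign (−1)^1·-1^3·-1^13 = -1.
(a,b)_5: α=2, u≡4; β=1, v≡3 (mod 5); (4|5)=+1, (3|5)=-1; sign (−1)^0·+1^1·-1^2 = +1.
(a,b)_∞: sgn(-39)=−, sgn(-1820910)=−, so -1.
Ram(-39, -1820910) = {3, 7, 13, 23, 29, ∞}; no ℚ_3-point on the conic.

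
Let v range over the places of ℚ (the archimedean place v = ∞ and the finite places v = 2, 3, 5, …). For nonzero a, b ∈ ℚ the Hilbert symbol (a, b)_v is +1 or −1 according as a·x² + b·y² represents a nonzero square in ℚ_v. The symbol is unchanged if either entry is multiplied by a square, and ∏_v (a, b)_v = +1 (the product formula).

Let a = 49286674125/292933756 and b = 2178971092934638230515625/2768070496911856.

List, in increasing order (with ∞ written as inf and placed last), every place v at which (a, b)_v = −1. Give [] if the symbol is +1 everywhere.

(a, b) ≡ (139035, 27807) mod (ℚ^×)²; places V = {2, 3, 5, 13, 17, 23, 29, 31, 53, ∞}.
(a,b)_53: α=-2, u≡46; β=-4, v≡19 (mod 53); (46|53)=+1, (19|53)=-1; sign (−1)^0·+1^-4·-1^-2 = +1.
(a,b)_2: α=-2, β=-4; u≡3, v≡7 (mod 8); ε(u)ε(v)=1·1, αω(v)=-2·0, βω(u)=-4·1; sum ≡ 1  ⇒  -1.
(a,b)_5: α=3, u≡3; β=6, v≡3 (mod 5); (3|5)=-1, (3|5)=-1; sign (−1)^0·-1^6·-1^3 = -1.
(a,b)_31: α=-1, u≡17; β=-1, v≡11 (mod 31); (17|31)=-1, (11|31)=-1; sign (−1)^1·-1^-1·-1^-1 = -1.
(a,b)_29: α=-2, u≡9; β=-4, v≡24 (mod 29); (9|29)=+1, (24|29)=+1; sign (−1)^0·+1^-4·+1^-2 = +1.
(a,b)_13: α=3, u≡10; β=7, v≡11 (mod 13); (10|13)=+1, (11|13)=-1; sign (−1)^0·+1^7·-1^3 = -1.
(a,b)_17: α=2, u≡9; β=4, v≡3 (mod 17); (9|17)=+1, (3|17)=-1; sign (−1)^0·+1^4·-1^2 = +1.
(a,b)_3: α=3, u≡1; β=7, v≡2 (mod 3); (1|3)=+1, (2|3)=-1; sign (−1)^1·+1^7·-1^3 = +1.
(a,b)_23: α=1, u≡5; β=3, v≡3 (mod 23); (5|23)=-1, (3|23)=+1; sign (−1)^1·-1^3·+1^1 = +1.
(a,b)_∞: sgn(139035)=+, sgn(27807)=+, so +1.
(139035, 27807 / ℚ) ramifies at {2, 5, 13, 31}: a division algebra.

[2, 5, 13, 31]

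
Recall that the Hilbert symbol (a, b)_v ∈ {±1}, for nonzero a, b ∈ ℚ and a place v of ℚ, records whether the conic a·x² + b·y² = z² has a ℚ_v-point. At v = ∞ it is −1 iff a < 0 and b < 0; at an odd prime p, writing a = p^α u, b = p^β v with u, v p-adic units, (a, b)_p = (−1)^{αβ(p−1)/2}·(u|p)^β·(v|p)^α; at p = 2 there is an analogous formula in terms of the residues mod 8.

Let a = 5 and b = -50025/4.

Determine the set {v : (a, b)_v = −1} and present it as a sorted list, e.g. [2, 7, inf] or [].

[3, 23]

Mod squares: a ≡ 5, b ≡ -2001. Check v ∈ {∞, 2, 3, 5, 23, 29}.
v=2: v_2(a)=0, v_2(b)=-2; units ≡ 5, 7 (mod 8); ε·ε+αω+βω = 0·1+0·0+-2·1 ≡ 0  ⇒  (a,b)_2 = +1.
v=29: a=29^0·(≡5), b=29^1·(≡11) mod 29; (5|29)=+1, (11|29)=-1; (−1)^{0·1·14}·(+1)^1·(-1)^0 = +1.
v=5: a=5^1·(≡1), b=5^2·(≡1) mod 5; (1|5)=+1, (1|5)=+1; (−1)^{1·2·2}·(+1)^2·(+1)^1 = +1.
v=3: a=3^0·(≡2), b=3^1·(≡2) mod 3; (2|3)=-1, (2|3)=-1; (−1)^{0·1·1}·(-1)^1·(-1)^0 = -1.
v=23: a=23^0·(≡5), b=23^1·(≡14) mod 23; (5|23)=-1, (14|23)=-1; (−1)^{0·1·11}·(-1)^1·(-1)^0 = -1.
v=∞: 5 > 0 and -2001 < 0  ⇒  (a,b)_∞ = +1.
|Ram(5, -2001)| = 2, even; anisotropic at {3, 23}.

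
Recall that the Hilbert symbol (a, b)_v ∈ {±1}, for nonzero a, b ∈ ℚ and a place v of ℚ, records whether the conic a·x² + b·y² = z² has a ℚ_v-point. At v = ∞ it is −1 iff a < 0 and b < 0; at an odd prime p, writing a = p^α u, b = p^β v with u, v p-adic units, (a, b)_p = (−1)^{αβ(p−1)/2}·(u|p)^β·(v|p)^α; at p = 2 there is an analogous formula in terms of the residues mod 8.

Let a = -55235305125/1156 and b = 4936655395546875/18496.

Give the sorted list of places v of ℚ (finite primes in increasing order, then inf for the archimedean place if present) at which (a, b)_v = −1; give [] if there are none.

Mod squares: a ≡ -5, b ≡ 715. Check v ∈ {∞, 2, 3, 5, 7, 11, 13, 17}.
v=7: a=7^4·(≡4), b=7^4·(≡2) mod 7; (4|7)=+1, (2|7)=+1; (−1)^{4·4·3}·(+1)^4·(+1)^4 = +1.
v=17: a=17^-2·(≡6), b=17^-2·(≡2) mod 17; (6|17)=-1, (2|17)=+1; (−1)^{-2·-2·8}·(-1)^-2·(+1)^-2 = +1.
v=3: a=3^2·(≡1), b=3^2·(≡1) mod 3; (1|3)=+1, (1|3)=+1; (−1)^{2·2·1}·(+1)^2·(+1)^2 = +1.
v=11: a=11^2·(≡8), b=11^3·(≡2) mod 11; (8|11)=-1, (2|11)=-1; (−1)^{2·3·5}·(-1)^3·(-1)^2 = -1.
v=13: a=13^2·(≡5), b=13^3·(≡12) mod 13; (5|13)=-1, (12|13)=+1; (−1)^{2·3·6}·(-1)^3·(+1)^2 = -1.
v=5: a=5^3·(≡4), b=5^7·(≡3) mod 5; (4|5)=+1, (3|5)=-1; (−1)^{3·7·2}·(+1)^7·(-1)^3 = -1.
v=2: v_2(a)=-2, v_2(b)=-6; units ≡ 3, 3 (mod 8); ε·ε+αω+βω = 1·1+-2·1+-6·1 ≡ 1  ⇒  (a,b)_2 = -1.
v=∞: -5 < 0 and 715 > 0  ⇒  (a,b)_∞ = +1.
Ram(-5, 715) = {2, 5, 11, 13}; no ℚ_2-point on the conic.

[2, 5, 11, 13]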